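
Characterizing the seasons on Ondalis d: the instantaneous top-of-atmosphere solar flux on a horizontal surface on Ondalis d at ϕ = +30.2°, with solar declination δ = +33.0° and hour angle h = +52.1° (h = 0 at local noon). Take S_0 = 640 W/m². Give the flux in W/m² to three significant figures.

460 W/m²

cos θ_z = sin ϕ sin δ + cos ϕ cos δ cos h = 0.273964 + 0.445260 = 0.719224.
Flux = S_0 · cos θ_z = 640 × 0.719224 = 460.3 W/m².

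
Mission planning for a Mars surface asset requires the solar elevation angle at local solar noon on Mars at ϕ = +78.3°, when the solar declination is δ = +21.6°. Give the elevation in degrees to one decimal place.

At local noon the hour angle is zero, so the zenith angle equals |ϕ − δ| = |+78.3° − (+21.600°)| = 56.700°.
Elevation = 90° − 56.700° = 33.3°.

33.3°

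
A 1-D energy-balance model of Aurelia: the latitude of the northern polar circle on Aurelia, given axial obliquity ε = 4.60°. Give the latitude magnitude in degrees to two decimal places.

85.40°

The polar circle is the lowest latitude that experiences at least one full rotation of continuous daylight at the northern-summer solstice; it lies at |ϕ| = 90° − ε = 90° − 4.60° = 85.40°.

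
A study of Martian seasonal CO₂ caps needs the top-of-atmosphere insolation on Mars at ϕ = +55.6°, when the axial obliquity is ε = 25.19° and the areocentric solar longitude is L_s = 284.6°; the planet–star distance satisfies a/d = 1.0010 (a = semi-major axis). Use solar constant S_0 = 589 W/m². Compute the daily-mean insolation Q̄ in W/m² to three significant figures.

sin δ = sin 25.19° × sin 284.6° = -0.41188, so δ = -24.323°.
cos h₀ = −tan(+55.6°) tan(-24.323°) = 0.6601, h₀ = 0.8498 rad.
Bracket: h₀ sin ϕ sin δ + cos ϕ cos δ sin h₀ = 0.8498×0.82511×-0.41188 + 0.56497×0.91124×0.75116 = -0.288801 + 0.386715 = 0.097914.
Inverse-square distance factor (a/d)² = 1.0010² = 1.002001.
Q̄ = (S_0/π) × 1.002001 × [bracket] = (589/π) × 1.002001 × 0.097914 = 18.39 W/m².

Q̄ ≈ 18.4 W/m²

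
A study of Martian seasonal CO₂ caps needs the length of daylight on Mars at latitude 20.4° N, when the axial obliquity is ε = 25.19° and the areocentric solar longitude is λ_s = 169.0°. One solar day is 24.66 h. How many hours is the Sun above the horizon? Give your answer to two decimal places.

sin δ = sin 25.19° × sin 169.0° = 0.08121, so δ = +4.658°.
cos H₀ = −tan φ · tan δ = −tan(+20.4°) × tan(+4.658°) = -0.0303, so H₀ = 1.6011 rad = 91.74°.
Daylight = 2H₀/(2π) × 24.66 h = (1.6011/π) × 24.66 = 12.57 h.

12.57 h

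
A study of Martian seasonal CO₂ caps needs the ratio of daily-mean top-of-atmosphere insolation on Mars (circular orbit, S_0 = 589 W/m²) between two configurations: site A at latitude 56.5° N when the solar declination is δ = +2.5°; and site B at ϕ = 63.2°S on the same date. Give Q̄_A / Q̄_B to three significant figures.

— Configuration A (ϕ=+56.5°):
cos h₀ = −tan(+56.5°) tan(+2.500°) = -0.0660, h₀ = 1.6368 rad.
Bracket: h₀ sin ϕ sin δ + cos ϕ cos δ sin h₀ = 1.6368×0.83389×0.04362 + 0.55194×0.99905×0.99782 = 0.059537 + 0.550214 = 0.609751.
Q̄ = (S_0/π) × [bracket] = (589/π) × 0.609751 = 114.32 W/m².
— Configuration B (ϕ=-63.2°):
cos h₀ = −tan(-63.2°) tan(+2.500°) = 0.0864, h₀ = 1.4843 rad.
Bracket: h₀ sin ϕ sin δ + cos ϕ cos δ sin h₀ = 1.4843×-0.89259×0.04362 + 0.45088×0.99905×0.99626 = -0.057791 + 0.448767 = 0.390976.
Q̄ = (S_0/π) × [bracket] = (589/π) × 0.390976 = 73.302 W/m².
Ratio Q̄_A / Q̄_B = 114.32 / 73.302 = 1.560.

Q̄_A / Q̄_B ≈ 1.56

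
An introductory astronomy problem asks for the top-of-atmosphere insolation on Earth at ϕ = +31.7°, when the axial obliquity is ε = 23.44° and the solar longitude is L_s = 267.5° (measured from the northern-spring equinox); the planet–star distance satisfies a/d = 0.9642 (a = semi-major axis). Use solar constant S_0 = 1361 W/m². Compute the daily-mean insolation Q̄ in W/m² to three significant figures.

Q̄ ≈ 194 W/m²

Solar declination: sin δ = sin ε · sin L_s = sin 23.44° × sin 267.5° = -0.39741, so δ = -23.416°.
cos h₀ = −tan(+31.7°) tan(-23.416°) = 0.2675, h₀ = 1.3000 rad.
Bracket: h₀ sin ϕ sin δ + cos ϕ cos δ sin h₀ = 1.3000×0.52547×-0.39741 + 0.85081×0.91764×0.96357 = -0.271475 + 0.752295 = 0.480820.
Inverse-square distance factor (a/d)² = 0.9642² = 0.929682.
Q̄ = (S_0/π) × 0.929682 × [bracket] = (1361/π) × 0.929682 × 0.480820 = 193.7 W/m².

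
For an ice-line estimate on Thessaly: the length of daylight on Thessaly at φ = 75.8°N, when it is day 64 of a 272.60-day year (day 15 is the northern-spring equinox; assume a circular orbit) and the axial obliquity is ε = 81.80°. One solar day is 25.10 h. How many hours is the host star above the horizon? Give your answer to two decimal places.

Solar longitude: λ_s = 360° × (64 − 15)/272.60 = 64.710°.
sin δ = sin 81.80° × sin 64.710° = 0.89491, so δ = +63.497°.
Sunrise equation: cos H₀ = −tan φ · tan δ = -7.9255 ≤ −1, so the host star never sets (polar day) and H₀ = π.
Daylight = 2H₀/(2π) × 25.10 h = (3.1416/π) × 25.10 = 25.10 h.

25.10 h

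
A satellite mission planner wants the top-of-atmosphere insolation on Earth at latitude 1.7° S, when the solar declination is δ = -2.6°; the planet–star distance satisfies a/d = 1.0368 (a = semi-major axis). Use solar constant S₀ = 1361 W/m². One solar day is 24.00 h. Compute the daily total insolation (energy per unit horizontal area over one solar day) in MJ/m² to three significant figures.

40.3 MJ/m²

cos H₀ = −tan(-1.7°) tan(-2.600°) = -0.0013, H₀ = 1.5721 rad.
Bracket: H₀ sin φ sin δ + cos φ cos δ sin H₀ = 1.5721×-0.02967×-0.04536 + 0.99956×0.99897×1.00000 = 0.002116 + 0.998530 = 1.000646.
Inverse-square distance factor (a/d)² = 1.0368² = 1.074954.
Q̄ = (S₀/π) × 1.074954 × [bracket] = (1361/π) × 1.074954 × 1.000646 = 465.99 W/m².
Daily total = Q̄ × 24.00 h × 3600 s/h = 465.99 × 24.00 × 3600 / 10⁶ = 40.26 MJ/m².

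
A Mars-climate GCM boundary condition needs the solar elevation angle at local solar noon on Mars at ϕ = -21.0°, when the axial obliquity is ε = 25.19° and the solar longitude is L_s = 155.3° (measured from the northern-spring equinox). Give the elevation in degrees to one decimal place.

58.8°

Solar declination: sin δ = sin ε · sin L_s = sin 25.19° × sin 155.3° = 0.17785, so δ = +10.245°.
At local noon the hour angle is zero, so the zenith angle equals |ϕ − δ| = |-21.0° − (+10.245°)| = 31.245°.
Elevation = 90° − 31.245° = 58.8°.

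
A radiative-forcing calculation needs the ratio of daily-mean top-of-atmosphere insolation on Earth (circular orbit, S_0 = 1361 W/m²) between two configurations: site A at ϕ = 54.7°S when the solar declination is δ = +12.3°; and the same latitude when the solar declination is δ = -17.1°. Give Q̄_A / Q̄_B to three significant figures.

Q̄_A / Q̄_B ≈ 0.324

— Configuration A (ϕ=-54.7°):
cos h₀ = −tan(-54.7°) tan(+12.300°) = 0.3079, h₀ = 1.2578 rad.
Bracket: h₀ sin ϕ sin δ + cos ϕ cos δ sin h₀ = 1.2578×-0.81614×0.21303 + 0.57786×0.97705×0.95141 = -0.218684 + 0.537164 = 0.318480.
Q̄ = (S_0/π) × [bracket] = (1361/π) × 0.318480 = 137.97 W/m².
— Configuration B (ϕ=-54.7°):
cos h₀ = −tan(-54.7°) tan(-17.100°) = -0.4345, h₀ = 2.0203 rad.
Bracket: h₀ sin ϕ sin δ + cos ϕ cos δ sin h₀ = 2.0203×-0.81614×-0.29404 + 0.57786×0.95579×0.90067 = 0.484827 + 0.497452 = 0.982279.
Q̄ = (S_0/π) × [bracket] = (1361/π) × 0.982279 = 425.54 W/m².
Ratio Q̄_A / Q̄_B = 137.97 / 425.54 = 0.3242.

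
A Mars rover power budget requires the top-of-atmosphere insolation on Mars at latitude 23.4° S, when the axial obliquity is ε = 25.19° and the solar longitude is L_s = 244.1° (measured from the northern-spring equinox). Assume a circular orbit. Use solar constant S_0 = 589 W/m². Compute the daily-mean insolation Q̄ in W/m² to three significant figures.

Q̄ ≈ 206 W/m²

Solar declination: sin δ = sin ε · sin L_s = sin 25.19° × sin 244.1° = -0.38287, so δ = -22.512°.
cos h₀ = −tan(-23.4°) tan(-22.512°) = -0.1793, h₀ = 1.7511 rad.
Bracket: h₀ sin ϕ sin δ + cos ϕ cos δ sin h₀ = 1.7511×-0.39715×-0.38287 + 0.91775×0.92380×0.98379 = 0.266267 + 0.834074 = 1.100341.
Q̄ = (S_0/π) × [bracket] = (589/π) × 1.100341 = 206.3 W/m².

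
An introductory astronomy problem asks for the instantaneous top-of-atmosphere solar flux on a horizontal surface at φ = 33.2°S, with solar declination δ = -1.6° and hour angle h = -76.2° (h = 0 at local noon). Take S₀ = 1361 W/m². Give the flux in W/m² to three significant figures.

cos θ_z = sin φ sin δ + cos φ cos δ cos h = 0.015289 + 0.199518 = 0.214807.
Flux = S₀ · cos θ_z = 1361 × 0.214807 = 292.4 W/m².

292 W/m²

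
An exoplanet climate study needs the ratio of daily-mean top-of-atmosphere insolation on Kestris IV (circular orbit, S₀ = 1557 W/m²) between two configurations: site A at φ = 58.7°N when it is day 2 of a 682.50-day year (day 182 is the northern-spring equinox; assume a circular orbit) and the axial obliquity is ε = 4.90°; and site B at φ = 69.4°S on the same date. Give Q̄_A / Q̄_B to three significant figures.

— Configuration A (φ=+58.7°):
Solar longitude: λ_s = 360° × (2 − 182)/682.50 = -94.945°, i.e. -94.945° + 360° = 265.055°.
sin δ = sin 4.90° × sin 265.055° = -0.08510, so δ = -4.882°.
cos H₀ = −tan(+58.7°) tan(-4.882°) = 0.1405, H₀ = 1.4299 rad.
Bracket: H₀ sin φ sin δ + cos φ cos δ sin H₀ = 1.4299×0.85446×-0.08510 + 0.51952×0.99637×0.99008 = -0.103975 + 0.512499 = 0.408524.
Q̄ = (S₀/π) × [bracket] = (1557/π) × 0.408524 = 202.47 W/m².
— Configuration B (φ=-69.4°):
cos H₀ = −tan(-69.4°) tan(-4.882°) = -0.2272, H₀ = 1.8000 rad.
Bracket: H₀ sin φ sin δ + cos φ cos δ sin H₀ = 1.8000×-0.93606×-0.08510 + 0.35184×0.99637×0.97384 = 0.143386 + 0.341392 = 0.484778.
Q̄ = (S₀/π) × [bracket] = (1557/π) × 0.484778 = 240.26 W/m².
Ratio Q̄_A / Q̄_B = 202.47 / 240.26 = 0.8427.

Q̄_A / Q̄_B ≈ 0.843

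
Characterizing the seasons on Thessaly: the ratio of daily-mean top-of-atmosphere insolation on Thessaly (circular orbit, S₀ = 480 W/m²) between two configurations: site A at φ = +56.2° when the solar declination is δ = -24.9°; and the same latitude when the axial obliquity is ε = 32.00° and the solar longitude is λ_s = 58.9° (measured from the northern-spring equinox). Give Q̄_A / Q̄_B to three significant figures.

— Configuration A (φ=+56.2°):
cos H₀ = −tan(+56.2°) tan(-24.900°) = 0.6934, H₀ = 0.8046 rad.
Bracket: H₀ sin φ sin δ + cos φ cos δ sin H₀ = 0.8046×0.83098×-0.42104 + 0.55630×0.90704×0.72056 = -0.281510 + 0.363585 = 0.082075.
Q̄ = (S₀/π) × [bracket] = (480/π) × 0.082075 = 12.540 W/m².
— Configuration B (φ=+56.2°):
Solar declination: sin δ = sin ε · sin λ_s = sin 32.00° × sin 58.9° = 0.45375, so δ = +26.985°.
cos H₀ = −tan(+56.2°) tan(+26.985°) = -0.7606, H₀ = 2.4351 rad.
Bracket: H₀ sin φ sin δ + cos φ cos δ sin H₀ = 2.4351×0.83098×0.45375 + 0.55630×0.89113×0.64920 = 0.918172 + 0.321832 = 1.240004.
Q̄ = (S₀/π) × [bracket] = (480/π) × 1.240004 = 189.46 W/m².
Ratio Q̄_A / Q̄_B = 12.540 / 189.46 = 0.06619.

Q̄_A / Q̄_B ≈ 0.0662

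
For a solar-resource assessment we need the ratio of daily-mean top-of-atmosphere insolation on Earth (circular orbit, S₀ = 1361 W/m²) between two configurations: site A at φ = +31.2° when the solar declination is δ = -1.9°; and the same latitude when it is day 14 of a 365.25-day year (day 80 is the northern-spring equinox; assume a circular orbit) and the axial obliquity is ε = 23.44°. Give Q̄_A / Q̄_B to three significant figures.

— Configuration A (φ=+31.2°):
cos H₀ = −tan(+31.2°) tan(-1.900°) = 0.0201, H₀ = 1.5507 rad.
Bracket: H₀ sin φ sin δ + cos φ cos δ sin H₀ = 1.5507×0.51803×-0.03316 + 0.85536×0.99945×0.99980 = -0.026638 + 0.854719 = 0.828081.
Q̄ = (S₀/π) × [bracket] = (1361/π) × 0.828081 = 358.74 W/m².
— Configuration B (φ=+31.2°):
Solar longitude: λ_s = 360° × (14 − 80)/365.25 = -65.051°, i.e. -65.051° + 360° = 294.949°.
sin δ = sin 23.44° × sin 294.949° = -0.36067, so δ = -21.141°.
cos H₀ = −tan(+31.2°) tan(-21.141°) = 0.2342, H₀ = 1.3344 rad.
Bracket: H₀ sin φ sin δ + cos φ cos δ sin H₀ = 1.3344×0.51803×-0.36067 + 0.85536×0.93269×0.97219 = -0.249316 + 0.775599 = 0.526283.
Q̄ = (S₀/π) × [bracket] = (1361/π) × 0.526283 = 228.00 W/m².
Ratio Q̄_A / Q̄_B = 358.74 / 228.00 = 1.573.

Q̄_A / Q̄_B ≈ 1.57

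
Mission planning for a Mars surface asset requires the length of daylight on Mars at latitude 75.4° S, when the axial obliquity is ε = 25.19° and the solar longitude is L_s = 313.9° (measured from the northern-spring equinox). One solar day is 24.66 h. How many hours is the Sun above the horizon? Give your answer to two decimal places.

24.66 h

Solar declination: sin δ = sin ε · sin L_s = sin 25.19° × sin 313.9° = -0.30668, so δ = -17.859°.
Sunrise equation: cos h₀ = −tan ϕ · tan δ = -1.2370 ≤ −1, so the Sun never sets (polar day) and h₀ = π.
Daylight = 2h₀/(2π) × 24.66 h = (3.1416/π) × 24.66 = 24.66 h.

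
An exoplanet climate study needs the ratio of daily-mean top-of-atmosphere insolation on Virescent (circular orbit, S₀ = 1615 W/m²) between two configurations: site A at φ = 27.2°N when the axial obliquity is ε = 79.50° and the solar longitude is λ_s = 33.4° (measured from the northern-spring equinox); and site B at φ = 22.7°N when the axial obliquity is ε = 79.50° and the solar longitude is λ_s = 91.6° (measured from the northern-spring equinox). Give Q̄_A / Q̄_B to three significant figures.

— Configuration A (φ=+27.2°):
Solar declination: sin δ = sin ε · sin λ_s = sin 79.50° × sin 33.4° = 0.54126, so δ = +32.770°.
cos H₀ = −tan(+27.2°) tan(+32.770°) = -0.3308, H₀ = 1.9080 rad.
Bracket: H₀ sin φ sin δ + cos φ cos δ sin H₀ = 1.9080×0.45710×0.54126 + 0.88942×0.84085×0.94369 = 0.472058 + 0.705756 = 1.177814.
Q̄ = (S₀/π) × [bracket] = (1615/π) × 1.177814 = 605.48 W/m².
— Configuration B (φ=+22.7°):
Solar declination: sin δ = sin ε · sin λ_s = sin 79.50° × sin 91.6° = 0.98287, so δ = +79.380°.
cos H₀ = −tan(+22.7°) tan(+79.380°) = -2.2309 ≤ −1 ⇒ polar day, H₀ = π.
Bracket: H₀ sin φ sin δ + cos φ cos δ sin H₀ = 3.1416×0.38591×0.98287 + 0.92254×0.18429×0.00000 = 1.191607 + 0.000000 = 1.191607.
Q̄ = (S₀/π) × [bracket] = (1615/π) × 1.191607 = 612.57 W/m².
Ratio Q̄_A / Q̄_B = 605.48 / 612.57 = 0.9884.

Q̄_A / Q̄_B ≈ 0.988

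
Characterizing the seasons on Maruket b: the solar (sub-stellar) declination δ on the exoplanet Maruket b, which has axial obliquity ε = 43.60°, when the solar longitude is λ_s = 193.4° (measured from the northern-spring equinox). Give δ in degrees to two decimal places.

sin δ = sin ε · sin λ_s = sin 43.60° × sin 193.4° = -0.159818.
δ = arcsin(-0.159818) = -9.20°.

δ = -9.20°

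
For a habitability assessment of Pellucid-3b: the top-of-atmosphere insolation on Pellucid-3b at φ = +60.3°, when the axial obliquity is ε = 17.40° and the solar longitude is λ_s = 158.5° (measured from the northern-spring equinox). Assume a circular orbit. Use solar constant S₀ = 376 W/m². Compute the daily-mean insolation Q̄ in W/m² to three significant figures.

Q̄ ≈ 77.9 W/m²

Solar declination: sin δ = sin ε · sin λ_s = sin 17.40° × sin 158.5° = 0.10960, so δ = +6.292°.
cos H₀ = −tan(+60.3°) tan(+6.292°) = -0.1933, H₀ = 1.7653 rad.
Bracket: H₀ sin φ sin δ + cos φ cos δ sin H₀ = 1.7653×0.86863×0.10960 + 0.49546×0.99398×0.98114 = 0.168060 + 0.483189 = 0.651249.
Q̄ = (S₀/π) × [bracket] = (376/π) × 0.651249 = 77.94 W/m².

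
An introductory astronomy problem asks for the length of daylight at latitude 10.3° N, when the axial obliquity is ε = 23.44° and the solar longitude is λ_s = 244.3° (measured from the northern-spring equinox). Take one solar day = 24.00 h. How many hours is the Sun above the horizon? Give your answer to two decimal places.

Solar declination: sin δ = sin ε · sin λ_s = sin 23.44° × sin 244.3° = -0.35844, so δ = -21.004°.
cos H₀ = −tan φ · tan δ = −tan(+10.3°) × tan(-21.004°) = 0.0698, so H₀ = 1.5010 rad = 86.00°.
Daylight = 2H₀/(2π) × 24.00 h = (1.5010/π) × 24.00 = 11.47 h.

11.47 h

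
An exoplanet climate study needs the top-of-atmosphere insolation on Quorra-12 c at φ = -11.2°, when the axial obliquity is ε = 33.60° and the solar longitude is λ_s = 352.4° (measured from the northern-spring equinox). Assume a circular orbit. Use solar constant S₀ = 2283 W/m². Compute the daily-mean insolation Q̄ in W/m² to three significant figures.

Solar declination: sin δ = sin ε · sin λ_s = sin 33.60° × sin 352.4° = -0.07319, so δ = -4.197°.
cos H₀ = −tan(-11.2°) tan(-4.197°) = -0.0145, H₀ = 1.5853 rad.
Bracket: H₀ sin φ sin δ + cos φ cos δ sin H₀ = 1.5853×-0.19423×-0.07319 + 0.98096×0.99732×0.99989 = 0.022536 + 0.978223 = 1.000759.
Q̄ = (S₀/π) × [bracket] = (2283/π) × 1.000759 = 727.3 W/m².

Q̄ ≈ 727 W/m²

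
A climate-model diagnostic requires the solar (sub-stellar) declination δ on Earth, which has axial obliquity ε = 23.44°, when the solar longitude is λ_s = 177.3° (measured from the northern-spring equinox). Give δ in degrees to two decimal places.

δ = +1.07°

sin δ = sin ε · sin λ_s = sin 23.44° × sin 177.3° = 0.018738.
δ = arcsin(0.018738) = +1.07°.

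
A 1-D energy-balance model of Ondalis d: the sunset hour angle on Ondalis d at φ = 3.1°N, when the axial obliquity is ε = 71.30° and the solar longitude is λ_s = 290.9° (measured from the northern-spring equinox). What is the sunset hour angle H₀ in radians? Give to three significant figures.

H₀ = 1.47 rad

Solar declination: sin δ = sin ε · sin λ_s = sin 71.30° × sin 290.9° = -0.88489, so δ = -62.238°.
cos H₀ = −tan φ · tan δ = −tan(+3.1°) × tan(-62.238°) = 0.1029, so H₀ = 1.4677 rad = 84.09°.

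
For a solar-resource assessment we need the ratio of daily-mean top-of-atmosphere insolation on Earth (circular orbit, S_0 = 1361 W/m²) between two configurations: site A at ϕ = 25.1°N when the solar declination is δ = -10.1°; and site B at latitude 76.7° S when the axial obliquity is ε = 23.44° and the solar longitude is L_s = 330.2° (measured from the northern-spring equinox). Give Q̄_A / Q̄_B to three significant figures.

Q̄_A / Q̄_B ≈ 1.26

— Configuration A (ϕ=+25.1°):
cos h₀ = −tan(+25.1°) tan(-10.100°) = 0.0834, h₀ = 1.4873 rad.
Bracket: h₀ sin ϕ sin δ + cos ϕ cos δ sin h₀ = 1.4873×0.42420×-0.17537 + 0.90557×0.98450×0.99651 = -0.110643 + 0.888422 = 0.777779.
Q̄ = (S_0/π) × [bracket] = (1361/π) × 0.777779 = 336.95 W/m².
— Configuration B (ϕ=-76.7°):
Solar declination: sin δ = sin ε · sin L_s = sin 23.44° × sin 330.2° = -0.19769, so δ = -11.402°.
cos h₀ = −tan(-76.7°) tan(-11.402°) = -0.8531, h₀ = 2.5927 rad.
Bracket: h₀ sin ϕ sin δ + cos ϕ cos δ sin h₀ = 2.5927×-0.97318×-0.19769 + 0.23005×0.98026×0.52170 = 0.498804 + 0.117648 = 0.616452.
Q̄ = (S_0/π) × [bracket] = (1361/π) × 0.616452 = 267.06 W/m².
Ratio Q̄_A / Q̄_B = 336.95 / 267.06 = 1.262.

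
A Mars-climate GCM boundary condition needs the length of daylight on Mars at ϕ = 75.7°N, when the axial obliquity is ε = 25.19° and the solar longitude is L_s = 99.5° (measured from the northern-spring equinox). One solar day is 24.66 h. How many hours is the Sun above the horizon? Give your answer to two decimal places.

Solar declination: sin δ = sin ε · sin L_s = sin 25.19° × sin 99.5° = 0.41978, so δ = +24.821°.
Sunrise equation: cos h₀ = −tan ϕ · tan δ = -1.8145 ≤ −1, so the Sun never sets (polar day) and h₀ = π.
Daylight = 2h₀/(2π) × 24.66 h = (3.1416/π) × 24.66 = 24.66 h.

24.66 h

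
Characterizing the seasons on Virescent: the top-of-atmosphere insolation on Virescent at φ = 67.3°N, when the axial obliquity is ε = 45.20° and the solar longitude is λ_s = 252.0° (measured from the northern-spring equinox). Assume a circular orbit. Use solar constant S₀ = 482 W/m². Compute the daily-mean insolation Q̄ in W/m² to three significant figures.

Q̄ ≈ 0.00 W/m²

Solar declination: sin δ = sin ε · sin λ_s = sin 45.20° × sin 252.0° = -0.67484, so δ = -42.442°.
cos H₀ = −tan(+67.3°) tan(-42.442°) = 2.1861 ≥ 1 ⇒ polar night, H₀ = 0 and Q̄ = 0.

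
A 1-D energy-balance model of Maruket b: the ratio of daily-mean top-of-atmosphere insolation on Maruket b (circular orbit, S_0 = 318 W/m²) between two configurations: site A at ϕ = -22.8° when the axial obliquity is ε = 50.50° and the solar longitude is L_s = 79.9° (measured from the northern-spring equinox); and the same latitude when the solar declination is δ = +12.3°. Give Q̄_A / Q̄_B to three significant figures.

— Configuration A (ϕ=-22.8°):
Solar declination: sin δ = sin ε · sin L_s = sin 50.50° × sin 79.9° = 0.75967, so δ = +49.435°.
cos h₀ = −tan(-22.8°) tan(+49.435°) = 0.4910, h₀ = 1.0575 rad.
Bracket: h₀ sin ϕ sin δ + cos ϕ cos δ sin h₀ = 1.0575×-0.38752×0.75967 + 0.92186×0.65031×0.87113 = -0.311315 + 0.522238 = 0.210923.
Q̄ = (S_0/π) × [bracket] = (318/π) × 0.210923 = 21.350 W/m².
— Configuration B (ϕ=-22.8°):
cos h₀ = −tan(-22.8°) tan(+12.300°) = 0.0917, h₀ = 1.4790 rad.
Bracket: h₀ sin ϕ sin δ + cos ϕ cos δ sin h₀ = 1.4790×-0.38752×0.21303 + 0.92186×0.97705×0.99579 = -0.122096 + 0.896911 = 0.774815.
Q̄ = (S_0/π) × [bracket] = (318/π) × 0.774815 = 78.429 W/m².
Ratio Q̄_A / Q̄_B = 21.350 / 78.429 = 0.2722.

Q̄_A / Q̄_B ≈ 0.272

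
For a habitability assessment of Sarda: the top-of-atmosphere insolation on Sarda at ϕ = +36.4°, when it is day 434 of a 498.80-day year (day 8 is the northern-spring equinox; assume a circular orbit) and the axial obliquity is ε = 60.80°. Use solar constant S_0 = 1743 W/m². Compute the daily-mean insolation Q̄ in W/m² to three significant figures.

Q̄ ≈ 48.5 W/m²

Solar longitude: L_s = 360° × (434 − 8)/498.80 = 307.458°.
sin δ = sin 60.80° × sin 307.458° = -0.69293, so δ = -43.862°.
cos h₀ = −tan(+36.4°) tan(-43.862°) = 0.7085, h₀ = 0.7834 rad.
Bracket: h₀ sin ϕ sin δ + cos ϕ cos δ sin h₀ = 0.7834×0.59342×-0.69293 + 0.80489×0.72101×0.70566 = -0.322133 + 0.409518 = 0.087385.
Q̄ = (S_0/π) × [bracket] = (1743/π) × 0.087385 = 48.48 W/m².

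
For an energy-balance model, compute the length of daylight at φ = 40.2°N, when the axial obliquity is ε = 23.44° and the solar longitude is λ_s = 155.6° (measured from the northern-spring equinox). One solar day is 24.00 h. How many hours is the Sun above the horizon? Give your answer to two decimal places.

13.08 h

Solar declination: sin δ = sin ε · sin λ_s = sin 23.44° × sin 155.6° = 0.16433, so δ = +9.458°.
cos H₀ = −tan φ · tan δ = −tan(+40.2°) × tan(+9.458°) = -0.1408, so H₀ = 1.7120 rad = 98.09°.
Daylight = 2H₀/(2π) × 24.00 h = (1.7120/π) × 24.00 = 13.08 h.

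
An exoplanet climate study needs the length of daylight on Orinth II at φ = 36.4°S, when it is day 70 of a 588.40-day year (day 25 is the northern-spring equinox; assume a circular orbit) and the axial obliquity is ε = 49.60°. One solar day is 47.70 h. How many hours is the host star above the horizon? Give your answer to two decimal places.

Solar longitude: λ_s = 360° × (70 − 25)/588.40 = 27.532°.
sin δ = sin 49.60° × sin 27.532° = 0.35202, so δ = +20.611°.
cos H₀ = −tan φ · tan δ = −tan(-36.4°) × tan(+20.611°) = 0.2773, so H₀ = 1.2898 rad = 73.90°.
Daylight = 2H₀/(2π) × 47.70 h = (1.2898/π) × 47.70 = 19.58 h.

19.58 h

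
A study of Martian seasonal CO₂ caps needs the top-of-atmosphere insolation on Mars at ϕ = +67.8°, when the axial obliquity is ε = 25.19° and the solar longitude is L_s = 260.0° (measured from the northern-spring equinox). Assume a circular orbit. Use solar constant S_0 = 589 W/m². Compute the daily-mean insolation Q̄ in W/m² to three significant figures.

Q̄ ≈ 0.00 W/m²

Solar declination: sin δ = sin ε · sin L_s = sin 25.19° × sin 260.0° = -0.41916, so δ = -24.781°.
cos h₀ = −tan(+67.8°) tan(-24.781°) = 1.1313 ≥ 1 ⇒ polar night, h₀ = 0 and Q̄ = 0.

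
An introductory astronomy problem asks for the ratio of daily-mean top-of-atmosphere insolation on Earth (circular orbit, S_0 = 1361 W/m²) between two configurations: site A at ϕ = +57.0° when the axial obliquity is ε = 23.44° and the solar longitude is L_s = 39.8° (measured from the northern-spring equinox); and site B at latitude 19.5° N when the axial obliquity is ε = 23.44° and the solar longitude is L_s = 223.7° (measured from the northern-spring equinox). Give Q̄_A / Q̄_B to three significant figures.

Q̄_A / Q̄_B ≈ 1.18

— Configuration A (ϕ=+57.0°):
Solar declination: sin δ = sin ε · sin L_s = sin 23.44° × sin 39.8° = 0.25463, so δ = +14.752°.
cos h₀ = −tan(+57.0°) tan(+14.752°) = -0.4055, h₀ = 1.9883 rad.
Bracket: h₀ sin ϕ sin δ + cos ϕ cos δ sin h₀ = 1.9883×0.83867×0.25463 + 0.54464×0.96704×0.91411 = 0.424603 + 0.481451 = 0.906054.
Q̄ = (S_0/π) × [bracket] = (1361/π) × 0.906054 = 392.52 W/m².
— Configuration B (ϕ=+19.5°):
Solar declination: sin δ = sin ε · sin L_s = sin 23.44° × sin 223.7° = -0.27483, so δ = -15.952°.
cos h₀ = −tan(+19.5°) tan(-15.952°) = 0.1012, h₀ = 1.4694 rad.
Bracket: h₀ sin ϕ sin δ + cos ϕ cos δ sin h₀ = 1.4694×0.33381×-0.27483 + 0.94264×0.96149×0.99486 = -0.134804 + 0.901680 = 0.766876.
Q̄ = (S_0/π) × [bracket] = (1361/π) × 0.766876 = 332.23 W/m².
Ratio Q̄_A / Q̄_B = 392.52 / 332.23 = 1.181.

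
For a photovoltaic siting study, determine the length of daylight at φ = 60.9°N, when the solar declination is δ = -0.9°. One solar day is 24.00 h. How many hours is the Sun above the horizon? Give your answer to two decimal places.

11.78 h

cos H₀ = −tan φ · tan δ = −tan(+60.9°) × tan(-0.900°) = 0.0282, so H₀ = 1.5426 rad = 88.38°.
Daylight = 2H₀/(2π) × 24.00 h = (1.5426/π) × 24.00 = 11.78 h.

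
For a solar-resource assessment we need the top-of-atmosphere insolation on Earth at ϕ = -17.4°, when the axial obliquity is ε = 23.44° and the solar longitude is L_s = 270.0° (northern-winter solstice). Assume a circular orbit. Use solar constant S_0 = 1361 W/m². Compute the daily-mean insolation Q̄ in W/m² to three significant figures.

Q̄ ≈ 464 W/m²

Solar declination: sin δ = sin ε · sin L_s = sin 23.44° × sin 270.0° = -0.39779, so δ = -23.440°.
cos h₀ = −tan(-17.4°) tan(-23.440°) = -0.1359, h₀ = 1.7071 rad.
Bracket: h₀ sin ϕ sin δ + cos ϕ cos δ sin h₀ = 1.7071×-0.29904×-0.39779 + 0.95424×0.91748×0.99073 = 0.203068 + 0.867380 = 1.070448.
Q̄ = (S_0/π) × [bracket] = (1361/π) × 1.070448 = 463.7 W/m².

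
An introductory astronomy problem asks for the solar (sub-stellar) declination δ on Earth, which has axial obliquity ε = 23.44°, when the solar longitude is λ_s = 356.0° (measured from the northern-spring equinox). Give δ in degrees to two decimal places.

sin δ = sin ε · sin λ_s = sin 23.44° × sin 356.0° = -0.027748.
δ = arcsin(-0.027748) = -1.59°.

δ = -1.59°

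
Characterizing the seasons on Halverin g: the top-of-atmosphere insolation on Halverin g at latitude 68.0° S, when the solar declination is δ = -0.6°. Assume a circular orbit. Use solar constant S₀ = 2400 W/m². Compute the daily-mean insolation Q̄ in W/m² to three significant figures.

cos H₀ = −tan(-68.0°) tan(-0.600°) = -0.0259, H₀ = 1.5967 rad.
Bracket: H₀ sin φ sin δ + cos φ cos δ sin H₀ = 1.5967×-0.92718×-0.01047 + 0.37461×0.99995×0.99966 = 0.015500 + 0.374464 = 0.389964.
Q̄ = (S₀/π) × [bracket] = (2400/π) × 0.389964 = 297.9 W/m².

Q̄ ≈ 298 W/m²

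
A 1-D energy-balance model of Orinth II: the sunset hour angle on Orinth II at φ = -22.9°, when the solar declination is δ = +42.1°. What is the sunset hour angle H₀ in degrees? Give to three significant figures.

cos H₀ = −tan φ · tan δ = −tan(-22.9°) × tan(+42.100°) = 0.3817, so H₀ = 1.1792 rad = 67.56°.

H₀ = 67.6°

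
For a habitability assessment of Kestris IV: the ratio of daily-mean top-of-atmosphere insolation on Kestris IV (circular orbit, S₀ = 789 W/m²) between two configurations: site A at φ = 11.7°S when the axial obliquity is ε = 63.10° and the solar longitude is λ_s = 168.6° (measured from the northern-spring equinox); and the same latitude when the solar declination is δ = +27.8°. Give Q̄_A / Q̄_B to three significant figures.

— Configuration A (φ=-11.7°):
Solar declination: sin δ = sin ε · sin λ_s = sin 63.10° × sin 168.6° = 0.17627, so δ = +10.153°.
cos H₀ = −tan(-11.7°) tan(+10.153°) = 0.0371, H₀ = 1.5337 rad.
Bracket: H₀ sin φ sin δ + cos φ cos δ sin H₀ = 1.5337×-0.20279×0.17627 + 0.97922×0.98434×0.99931 = -0.054823 + 0.963220 = 0.908397.
Q̄ = (S₀/π) × [bracket] = (789/π) × 0.908397 = 228.14 W/m².
— Configuration B (φ=-11.7°):
cos H₀ = −tan(-11.7°) tan(+27.800°) = 0.1092, H₀ = 1.4614 rad.
Bracket: H₀ sin φ sin δ + cos φ cos δ sin H₀ = 1.4614×-0.20279×0.46639 + 0.97922×0.88458×0.99402 = -0.138218 + 0.861019 = 0.722801.
Q̄ = (S₀/π) × [bracket] = (789/π) × 0.722801 = 181.53 W/m².
Ratio Q̄_A / Q̄_B = 228.14 / 181.53 = 1.257.

Q̄_A / Q̄_B ≈ 1.26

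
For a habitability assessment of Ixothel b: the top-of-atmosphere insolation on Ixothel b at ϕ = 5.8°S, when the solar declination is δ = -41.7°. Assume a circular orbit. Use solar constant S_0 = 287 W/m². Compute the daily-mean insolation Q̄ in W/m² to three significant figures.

cos h₀ = −tan(-5.8°) tan(-41.700°) = -0.0905, h₀ = 1.6614 rad.
Bracket: h₀ sin ϕ sin δ + cos ϕ cos δ sin h₀ = 1.6614×-0.10106×-0.66523 + 0.99488×0.74664×0.99590 = 0.111693 + 0.739772 = 0.851465.
Q̄ = (S_0/π) × [bracket] = (287/π) × 0.851465 = 77.79 W/m².

Q̄ ≈ 77.8 W/m²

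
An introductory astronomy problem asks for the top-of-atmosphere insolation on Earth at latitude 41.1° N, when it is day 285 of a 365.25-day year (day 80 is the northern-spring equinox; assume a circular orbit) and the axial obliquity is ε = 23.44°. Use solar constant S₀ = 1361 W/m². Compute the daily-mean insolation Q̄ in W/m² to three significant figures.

Q̄ ≈ 259 W/m²

Solar longitude: λ_s = 360° × (285 − 80)/365.25 = 202.053°.
sin δ = sin 23.44° × sin 202.053° = -0.14936, so δ = -8.590°.
cos H₀ = −tan(+41.1°) tan(-8.590°) = 0.1318, H₀ = 1.4386 rad.
Bracket: H₀ sin φ sin δ + cos φ cos δ sin H₀ = 1.4386×0.65738×-0.14936 + 0.75356×0.98878×0.99128 = -0.141251 + 0.738608 = 0.597357.
Q̄ = (S₀/π) × [bracket] = (1361/π) × 0.597357 = 258.8 W/m².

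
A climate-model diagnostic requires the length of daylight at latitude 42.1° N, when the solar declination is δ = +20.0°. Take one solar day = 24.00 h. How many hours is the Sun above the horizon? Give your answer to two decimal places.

cos H₀ = −tan φ · tan δ = −tan(+42.1°) × tan(+20.000°) = -0.3289, so H₀ = 1.9059 rad = 109.20°.
Daylight = 2H₀/(2π) × 24.00 h = (1.9059/π) × 24.00 = 14.56 h.

14.56 h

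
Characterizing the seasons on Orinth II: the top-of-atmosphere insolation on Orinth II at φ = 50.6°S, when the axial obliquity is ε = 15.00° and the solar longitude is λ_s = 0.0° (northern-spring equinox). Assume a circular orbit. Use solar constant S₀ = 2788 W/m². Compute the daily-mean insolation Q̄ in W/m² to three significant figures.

Q̄ ≈ 563 W/m²

Solar declination: sin δ = sin ε · sin λ_s = sin 15.00° × sin 0.0° = 0.00000, so δ = +0.000°.
cos H₀ = −tan(-50.6°) tan(+0.000°) = 0.0000, H₀ = 1.5708 rad.
Bracket: H₀ sin φ sin δ + cos φ cos δ sin H₀ = 1.5708×-0.77273×0.00000 + 0.63473×1.00000×1.00000 = -0.000000 + 0.634730 = 0.634730.
Q̄ = (S₀/π) × [bracket] = (2788/π) × 0.634730 = 563.3 W/m².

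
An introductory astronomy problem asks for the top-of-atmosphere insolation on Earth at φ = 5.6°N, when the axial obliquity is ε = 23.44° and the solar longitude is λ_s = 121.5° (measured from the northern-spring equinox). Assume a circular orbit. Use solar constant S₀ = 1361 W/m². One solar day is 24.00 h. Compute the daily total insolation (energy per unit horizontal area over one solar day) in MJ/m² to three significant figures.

37.0 MJ/m²

Solar declination: sin δ = sin ε · sin λ_s = sin 23.44° × sin 121.5° = 0.33917, so δ = +19.826°.
cos H₀ = −tan(+5.6°) tan(+19.826°) = -0.0354, H₀ = 1.6062 rad.
Bracket: H₀ sin φ sin δ + cos φ cos δ sin H₀ = 1.6062×0.09758×0.33917 + 0.99523×0.94072×0.99937 = 0.053159 + 0.935643 = 0.988802.
Q̄ = (S₀/π) × [bracket] = (1361/π) × 0.988802 = 428.37 W/m².
Daily total = Q̄ × 24.00 h × 3600 s/h = 428.37 × 24.00 × 3600 / 10⁶ = 37.01 MJ/m².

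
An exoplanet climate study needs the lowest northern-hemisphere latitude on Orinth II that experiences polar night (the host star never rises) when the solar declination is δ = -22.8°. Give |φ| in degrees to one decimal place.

Polar night requires cos H₀ = −tan φ tan δ ≥ 1, i.e. tan φ tan δ ≤ −1.
The boundary is |tan φ| · |tan δ| = 1, so |φ| = 90° − |δ| = 90° − 22.8° = 67.2° in the northern hemisphere.

|φ| = 67.2°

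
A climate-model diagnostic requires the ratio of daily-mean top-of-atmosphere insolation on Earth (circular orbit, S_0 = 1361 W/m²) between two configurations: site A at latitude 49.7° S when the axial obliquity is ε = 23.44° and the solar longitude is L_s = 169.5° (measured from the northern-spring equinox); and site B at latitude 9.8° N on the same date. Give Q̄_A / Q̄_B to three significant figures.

Q̄_A / Q̄_B ≈ 0.559

— Configuration A (ϕ=-49.7°):
Solar declination: sin δ = sin ε · sin L_s = sin 23.44° × sin 169.5° = 0.07249, so δ = +4.157°.
cos h₀ = −tan(-49.7°) tan(+4.157°) = 0.0857, h₀ = 1.4850 rad.
Bracket: h₀ sin ϕ sin δ + cos ϕ cos δ sin h₀ = 1.4850×-0.76267×0.07249 + 0.64679×0.99737×0.99632 = -0.082100 + 0.642715 = 0.560615.
Q̄ = (S_0/π) × [bracket] = (1361/π) × 0.560615 = 242.87 W/m².
— Configuration B (ϕ=+9.8°):
cos h₀ = −tan(+9.8°) tan(+4.157°) = -0.0126, h₀ = 1.5834 rad.
Bracket: h₀ sin ϕ sin δ + cos ϕ cos δ sin h₀ = 1.5834×0.17021×0.07249 + 0.98541×0.99737×0.99992 = 0.019537 + 0.982740 = 1.002277.
Q̄ = (S_0/π) × [bracket] = (1361/π) × 1.002277 = 434.21 W/m².
Ratio Q̄_A / Q̄_B = 242.87 / 434.21 = 0.5593.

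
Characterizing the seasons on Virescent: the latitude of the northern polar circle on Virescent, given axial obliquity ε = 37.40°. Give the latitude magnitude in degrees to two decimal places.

52.60°

The polar circle is the lowest latitude that experiences at least one full rotation of continuous daylight at the northern-summer solstice; it lies at |φ| = 90° − ε = 90° − 37.40° = 52.60°.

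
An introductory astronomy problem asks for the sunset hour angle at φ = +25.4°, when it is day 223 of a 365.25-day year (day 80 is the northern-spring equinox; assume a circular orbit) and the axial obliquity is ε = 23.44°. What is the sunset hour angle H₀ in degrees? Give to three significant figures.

Solar longitude: λ_s = 360° × (223 − 80)/365.25 = 140.945°.
sin δ = sin 23.44° × sin 140.945° = 0.25064, so δ = +14.515°.
cos H₀ = −tan φ · tan δ = −tan(+25.4°) × tan(+14.515°) = -0.1229, so H₀ = 1.6940 rad = 97.06°.

H₀ = 97.1°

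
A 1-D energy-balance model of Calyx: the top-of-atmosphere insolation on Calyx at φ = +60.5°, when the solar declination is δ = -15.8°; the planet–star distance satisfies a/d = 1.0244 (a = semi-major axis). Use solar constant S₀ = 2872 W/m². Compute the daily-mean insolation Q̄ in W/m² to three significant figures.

Q̄ ≈ 156 W/m²

cos H₀ = −tan(+60.5°) tan(-15.800°) = 0.5002, H₀ = 1.0470 rad.
Bracket: H₀ sin φ sin δ + cos φ cos δ sin H₀ = 1.0470×0.87036×-0.27228 + 0.49242×0.96222×0.86594 = -0.248120 + 0.410297 = 0.162177.
Inverse-square distance factor (a/d)² = 1.0244² = 1.049395.
Q̄ = (S₀/π) × 1.049395 × [bracket] = (2872/π) × 1.049395 × 0.162177 = 155.6 W/m².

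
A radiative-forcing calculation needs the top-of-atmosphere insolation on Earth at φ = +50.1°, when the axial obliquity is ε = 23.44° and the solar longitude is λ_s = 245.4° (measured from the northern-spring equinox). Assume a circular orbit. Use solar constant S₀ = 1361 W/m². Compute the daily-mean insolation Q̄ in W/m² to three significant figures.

Solar declination: sin δ = sin ε · sin λ_s = sin 23.44° × sin 245.4° = -0.36168, so δ = -21.204°.
cos H₀ = −tan(+50.1°) tan(-21.204°) = 0.4640, H₀ = 1.0883 rad.
Bracket: H₀ sin φ sin δ + cos φ cos δ sin H₀ = 1.0883×0.76717×-0.36168 + 0.64145×0.93230×0.88585 = -0.301971 + 0.529759 = 0.227788.
Q̄ = (S₀/π) × [bracket] = (1361/π) × 0.227788 = 98.68 W/m².

Q̄ ≈ 98.7 W/m²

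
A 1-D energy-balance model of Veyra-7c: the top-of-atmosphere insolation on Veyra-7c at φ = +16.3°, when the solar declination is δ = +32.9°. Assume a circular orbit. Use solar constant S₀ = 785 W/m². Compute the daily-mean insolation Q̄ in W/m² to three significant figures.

Q̄ ≈ 265 W/m²

cos H₀ = −tan(+16.3°) tan(+32.900°) = -0.1892, H₀ = 1.7611 rad.
Bracket: H₀ sin φ sin δ + cos φ cos δ sin H₀ = 1.7611×0.28067×0.54317 + 0.95981×0.83962×0.98194 = 0.268482 + 0.791322 = 1.059804.
Q̄ = (S₀/π) × [bracket] = (785/π) × 1.059804 = 264.8 W/m².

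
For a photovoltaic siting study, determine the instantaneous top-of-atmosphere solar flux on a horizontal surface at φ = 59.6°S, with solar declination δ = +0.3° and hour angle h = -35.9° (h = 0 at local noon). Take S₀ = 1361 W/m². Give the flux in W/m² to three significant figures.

cos θ_z = sin φ sin δ + cos φ cos δ cos h = -0.004516 + 0.409903 = 0.405387.
Flux = S₀ · cos θ_z = 1361 × 0.405387 = 551.7 W/m².

552 W/m²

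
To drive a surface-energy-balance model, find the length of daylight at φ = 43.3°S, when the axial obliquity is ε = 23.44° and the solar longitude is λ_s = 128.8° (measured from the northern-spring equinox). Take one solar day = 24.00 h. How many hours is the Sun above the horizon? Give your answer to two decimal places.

Solar declination: sin δ = sin ε · sin λ_s = sin 23.44° × sin 128.8° = 0.31001, so δ = +18.060°.
cos H₀ = −tan φ · tan δ = −tan(-43.3°) × tan(+18.060°) = 0.3073, so H₀ = 1.2585 rad = 72.10°.
Daylight = 2H₀/(2π) × 24.00 h = (1.2585/π) × 24.00 = 9.61 h.

9.61 h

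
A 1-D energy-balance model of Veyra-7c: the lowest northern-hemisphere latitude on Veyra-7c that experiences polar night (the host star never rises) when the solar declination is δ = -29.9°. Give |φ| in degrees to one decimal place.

|φ| = 60.1°

Polar night requires cos H₀ = −tan φ tan δ ≥ 1, i.e. tan φ tan δ ≤ −1.
The boundary is |tan φ| · |tan δ| = 1, so |φ| = 90° − |δ| = 90° − 29.9° = 60.1° in the northern hemisphere.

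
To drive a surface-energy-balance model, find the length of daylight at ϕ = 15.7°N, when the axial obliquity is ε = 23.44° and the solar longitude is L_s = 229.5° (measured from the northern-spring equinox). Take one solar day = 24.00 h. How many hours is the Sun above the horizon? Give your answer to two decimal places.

11.32 h

Solar declination: sin δ = sin ε · sin L_s = sin 23.44° × sin 229.5° = -0.30248, so δ = -17.607°.
cos h₀ = −tan ϕ · tan δ = −tan(+15.7°) × tan(-17.607°) = 0.0892, so h₀ = 1.4815 rad = 84.88°.
Daylight = 2h₀/(2π) × 24.00 h = (1.4815/π) × 24.00 = 11.32 h.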